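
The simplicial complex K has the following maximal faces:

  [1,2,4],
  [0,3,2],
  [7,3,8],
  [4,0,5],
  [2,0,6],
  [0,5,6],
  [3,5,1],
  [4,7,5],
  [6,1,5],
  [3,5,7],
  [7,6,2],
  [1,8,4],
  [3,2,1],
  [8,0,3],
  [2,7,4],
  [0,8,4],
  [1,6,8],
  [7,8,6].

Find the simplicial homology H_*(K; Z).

H_0 ≅ Z,  H_1 ≅ Z^2,  H_2 ≅ Z.

K has 9 vertices, 27 edges, 18 triangles.
rank ∂_0 = 0, rank ∂_1 = 8 ⇒ b_0 = 9 − 0 − 8 = 1; all invariant factors of ∂_1 are 1 so no torsion. So H_0 ≅ Z.
rank ∂_1 = 8, rank ∂_2 = 17 ⇒ b_1 = 27 − 8 − 17 = 2; all invariant factors of ∂_2 are 1 so no torsion. So H_1 ≅ Z^2.
rank ∂_2 = 17, rank ∂_3 = 0 ⇒ b_2 = 18 − 17 − 0 = 1. So H_2 ≅ Z.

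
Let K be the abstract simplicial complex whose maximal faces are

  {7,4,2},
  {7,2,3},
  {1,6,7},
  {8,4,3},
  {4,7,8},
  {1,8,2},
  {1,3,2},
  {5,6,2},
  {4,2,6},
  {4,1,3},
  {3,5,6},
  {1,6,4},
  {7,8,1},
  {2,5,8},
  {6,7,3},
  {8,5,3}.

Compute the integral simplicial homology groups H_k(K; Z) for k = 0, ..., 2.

Take the total order 1 < 2 < 3 < 4 < 5 < 6 < 7 < 8 on the vertex set. Then K (dimension 2) consists of the simplices:

  0-simplices (8): [1], [2], [3], [4], [5], [6], [7], [8]
  1-simplices (24): (24 of them)
  2-simplices (16): [1,2,3], [1,2,8], [1,3,4], [1,4,6], [1,6,7], [1,7,8], [2,3,7], [2,4,6], [2,4,7], [2,5,6], [2,5,8], [3,4,8], [3,5,6], [3,5,8], [3,6,7], [4,7,8]

Hence C_0 ≅ Z^8, C_1 ≅ Z^24, C_2 ≅ Z^16.

∂_1: C_1 → C_0 maps an edge to its endpoints' difference, ∂[p,q] = q − p. For instance
  ∂[1,7] = [7] − [1].
This gives a 8×24 integer matrix of rank 7; reducing to Smith normal form yields diagonal entries (1,1,1,1,1,1,1).

The boundary map ∂_2: C_2 → C_1 sends each 2-simplex [p,q,r] to [q,r] − [p,r] + [p,q]. For instance
  ∂[1,4,6] = [4,6] − [1,6] + [1,4],
  ∂[2,3,7] = [3,7] − [2,7] + [2,3].
The resulting 24×16 matrix has rank 15, and its Smith normal form has invariant factors (1,1,1,1,1,1,1,1,1,1,1,1,1,1,1).

Now H_k = ker ∂_k / im ∂_{k+1}, so:

  H_0: rank C_0 − rank ∂_1 = 8 − 7 = 1, and the invariant factors of ∂_1 are all 1, so H_0 ≅ Z.
  H_1: rank ker ∂_1 − rank ∂_2 = (24 − 7) − 15 = 2, and the invariant factors of ∂_2 are all 1, so H_1 ≅ Z^2.
  H_2: rank ker ∂_2 − rank ∂_3 = (16 − 15) − 0 = 1, and there is no ∂_3, so H_2 ≅ Z.

As a check, the Euler characteristic is 8 − 24 + 16 = 0, which agrees with 1 − 2 + 1 = 0.

H_0 = Z,  H_1 = Z^2,  H_2 = Z.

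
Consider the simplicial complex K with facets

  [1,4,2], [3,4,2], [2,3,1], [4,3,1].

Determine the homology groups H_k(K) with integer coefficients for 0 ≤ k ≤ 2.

H_0 ≅ Z,  H_1 = 0,  H_2 ≅ Z.

We work with the vertex ordering 1 < 2 < 3 < 4. The simplices of K, each written with vertices in increasing order, are:

  0-simplices (4): [1], [2], [3], [4]
  1-simplices (6): [1,2], [1,3], [1,4], [2,3], [2,4], [3,4]
  2-simplices (4): [1,2,3], [1,2,4], [1,3,4], [2,3,4]

so the chain groups are C_0 ≅ Z^4, C_1 ≅ Z^6, C_2 ≅ Z^4.

Boundary ∂_1: C_1 → C_0 is given by ∂[p,q] = [q] − [p]. For instance
  ∂[2,4] = [4] − [2].
The 4×6 boundary matrix has rank 3 and Smith normal form diag(1,1,1).

The boundary map ∂_2: C_2 → C_1 acts by ∂[p,q,r] = [q,r] − [p,r] + [p,q]. For instance
  ∂[1,3,4] = [3,4] − [1,4] + [1,3],
  ∂[1,2,3] = [2,3] − [1,3] + [1,2].
As a 6×4 matrix over Z this has rank 3, with invariant factors (1,1,1).

Now H_k = ker ∂_k / im ∂_{k+1}, so:

  H_0: rank C_0 − rank ∂_1 = 4 − 3 = 1, and the invariant factors of ∂_1 are all 1, so H_0 ≅ Z.
  H_1: rank ker ∂_1 − rank ∂_2 = (6 − 3) − 3 = 0, and the invariant factors of ∂_2 are all 1, so H_1 ≅ 0.
  H_2: rank ker ∂_2 − rank ∂_3 = (4 − 3) − 0 = 1, and there is no ∂_3, so H_2 ≅ Z.

(K is a triangulation of the 2-sphere S^2.)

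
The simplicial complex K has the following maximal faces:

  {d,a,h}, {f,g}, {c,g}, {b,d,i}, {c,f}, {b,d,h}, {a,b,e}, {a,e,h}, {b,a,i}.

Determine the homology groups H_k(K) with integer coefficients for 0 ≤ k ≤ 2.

H_0 ≅ Z^2,  H_1 ≅ Z^2,  H_2 = 0.

Fix the vertex order a < b < c < d < e < f < g < h < i and write every simplex with vertices in increasing order. Then dim K = 2 and the simplices of K are:

  0-simplices (9): a, b, c, d, e, f, g, h, i
  1-simplices (15): ab, ad, ae, ah, ai, bd, be, bh, bi, cf, cg, dh, di, eh, fg
  2-simplices (6): abe, abi, adh, aeh, bdh, bdi

giving chain groups C_0 ≅ Z^9, C_1 ≅ Z^15, C_2 ≅ Z^6.

The boundary map ∂_1: C_1 → C_0 sends each edge [p,q] (with p < q) to q − p. For instance
  ∂ai = i − a.
This gives a 9×15 integer matrix of rank 7; reducing to Smith normal form yields diagonal entries (1,1,1,1,1,1,1).

Boundary ∂_2: C_2 → C_1 acts by ∂[p,q,r] = [q,r] − [p,r] + [p,q]. For instance
  ∂aeh = eh − ah + ae,
  ∂abi = bi − ai + ab.
The resulting 15×6 matrix has rank 6, and its Smith normal form has invariant factors (1,1,1,1,1,1).

Reading off H_k = ker ∂_k / im ∂_{k+1}:

  H_0: rank C_0 − rank ∂_1 = 9 − 7 = 2, and the invariant factors of ∂_1 are all 1, so H_0 = Z^2.
  H_1: rank ker ∂_1 − rank ∂_2 = (15 − 7) − 6 = 2, and the invariant factors of ∂_2 are all 1, so H_1 = Z^2.
  H_2: rank ker ∂_2 − rank ∂_3 = (6 − 6) − 0 = 0, and there is no ∂_3, so H_2 = 0.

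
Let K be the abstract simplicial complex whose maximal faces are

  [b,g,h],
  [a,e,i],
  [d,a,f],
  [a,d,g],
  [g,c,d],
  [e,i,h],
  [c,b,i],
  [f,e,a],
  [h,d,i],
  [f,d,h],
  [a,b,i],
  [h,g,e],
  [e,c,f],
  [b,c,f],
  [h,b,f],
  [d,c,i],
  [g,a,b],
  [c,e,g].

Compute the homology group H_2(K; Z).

H_2 ≅ Z.

Take the total order a < b < c < d < e < f < g < h < i on the vertex set. Then K (dimension 2) consists of the simplices:

  0-simplices (9): a, b, c, d, e, f, g, h, i
  1-simplices (27): ab, ad, ae, af, ag, ai, bc, bf, bg, bh, bi, cd, ce, cf, cg, ci, df, dg, dh, di, ef, eg, eh, ei, fh, gh, hi
  2-simplices (18): abg, abi, adf, adg, aef, aei, bcf, bci, bfh, bgh, cdg, cdi, cef, ceg, dfh, dhi, egh, ehi

Hence C_0 ≅ Z^9, C_1 ≅ Z^27, C_2 ≅ Z^18.

∂_1: C_1 → C_0 is given by ∂[p,q] = [q] − [p]. For instance
  ∂ab = b − a.
This gives a 9×27 integer matrix of rank 8; reducing to Smith normal form yields diagonal entries (1,1,1,1,1,1,1,1).

The boundary map ∂_2: C_2 → C_1 acts by ∂[p,q,r] = [q,r] − [p,r] + [p,q]. For instance
  ∂abi = bi − ai + ab,
  ∂aef = ef − af + ae.
This gives a 27×18 integer matrix of rank 17; reducing to Smith normal form yields diagonal entries (1,1,1,1,1,1,1,1,1,1,1,1,1,1,1,1,1).

Computing H_k = (kernel of ∂_k) / (image of ∂_{k+1}):

  H_2: rank ker ∂_2 − rank ∂_3 = (18 − 17) − 0 = 1, and there is no ∂_3, so H_2 = Z.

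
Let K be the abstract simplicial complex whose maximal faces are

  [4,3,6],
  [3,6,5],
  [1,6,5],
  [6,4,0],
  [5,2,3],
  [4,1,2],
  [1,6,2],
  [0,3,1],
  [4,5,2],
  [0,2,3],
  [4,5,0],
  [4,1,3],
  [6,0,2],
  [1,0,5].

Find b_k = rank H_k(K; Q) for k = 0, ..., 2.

K has 7 vertices, 21 edges, 14 triangles.
rank ∂_0 = 0, rank ∂_1 = 6 ⇒ b_0 = 7 − 0 − 6 = 1; all invariant factors of ∂_1 are 1 so no torsion. So H_0 = Z.
rank ∂_1 = 6, rank ∂_2 = 13 ⇒ b_1 = 21 − 6 − 13 = 2; all invariant factors of ∂_2 are 1 so no torsion. So H_1 = Z^2.
rank ∂_2 = 13, rank ∂_3 = 0 ⇒ b_2 = 14 − 13 − 0 = 1. So H_2 = Z.

b_0 = 1, b_1 = 2, b_2 = 1.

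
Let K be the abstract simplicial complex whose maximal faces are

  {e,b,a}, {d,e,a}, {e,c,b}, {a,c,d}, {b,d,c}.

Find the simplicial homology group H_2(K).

H_2 ≅ 0.

Fix the vertex order a < b < c < d < e and write every simplex with vertices in increasing order. Then dim K = 2 and the simplices of K are:

  0-simplices (5): a, b, c, d, e
  1-simplices (10): ab, ac, ad, ae, bc, bd, be, cd, ce, de
  2-simplices (5): abe, acd, ade, bcd, bce

Hence C_0 ≅ Z^5, C_1 ≅ Z^10, C_2 ≅ Z^5.

∂_1: C_1 → C_0 sends each edge [p,q] (with p < q) to q − p. For instance
  ∂cd = d − c.
This gives a 5×10 integer matrix of rank 4; reducing to Smith normal form yields diagonal entries (1,1,1,1).

Boundary ∂_2: C_2 → C_1 maps a triangle to the signed sum of its edges. For instance
  ∂bcd = cd − bd + bc,
  ∂ade = de − ae + ad.
This gives a 10×5 integer matrix of rank 5; reducing to Smith normal form yields diagonal entries (1,1,1,1,1).

Now H_k = ker ∂_k / im ∂_{k+1}, so:

  H_2: rank ker ∂_2 − rank ∂_3 = (5 − 5) − 0 = 0, and there is no ∂_3, so H_2 = 0.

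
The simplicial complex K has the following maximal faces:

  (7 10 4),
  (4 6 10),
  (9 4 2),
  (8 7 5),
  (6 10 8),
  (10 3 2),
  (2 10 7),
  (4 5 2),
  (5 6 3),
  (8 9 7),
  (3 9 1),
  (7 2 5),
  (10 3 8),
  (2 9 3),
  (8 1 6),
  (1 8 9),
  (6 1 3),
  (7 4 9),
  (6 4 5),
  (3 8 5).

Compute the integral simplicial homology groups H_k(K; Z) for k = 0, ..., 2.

H_0 = Z,  H_1 = Z ⊕ Z/2Z,  H_2 = 0.

Take the total order 1 < 2 < 3 < 4 < 5 < 6 < 7 < 8 < 9 < 10 on the vertex set. Then K (dimension 2) consists of the simplices:

  0-simplices (10): [1], [2], [3], [4], [5], [6], [7], [8], [9], [10]
  1-simplices (30): (30 of them)
  2-simplices (20): (20 of them)

so the chain groups are C_0 ≅ Z^10, C_1 ≅ Z^30, C_2 ≅ Z^20.

∂_1: C_1 → C_0 is given by ∂[p,q] = [q] − [p]. For instance
  ∂[2,5] = [5] − [2].
This gives a 10×30 integer matrix of rank 9; reducing to Smith normal form yields diagonal entries (1,1,1,1,1,1,1,1,1).

The boundary map ∂_2: C_2 → C_1 acts by ∂[p,q,r] = [q,r] − [p,r] + [p,q]. For instance
  ∂[1,8,9] = [8,9] − [1,9] + [1,8],
  ∂[3,8,10] = [8,10] − [3,10] + [3,8].
The resulting 30×20 matrix has rank 20, and its Smith normal form has invariant factors (1,1,1,1,1,1,1,1,1,1,1,1,1,1,1,1,1,1,1,2).

Computing H_k = (kernel of ∂_k) / (image of ∂_{k+1}):

  H_0: rank C_0 − rank ∂_1 = 10 − 9 = 1, and the invariant factors of ∂_1 are all 1, so H_0 ≅ Z.
  H_1: rank ker ∂_1 − rank ∂_2 = (30 − 9) − 20 = 1, and ∂_2 has invariant factor 2 > 1, so H_1 ≅ Z ⊕ Z/2Z.
  H_2: rank ker ∂_2 − rank ∂_3 = (20 − 20) − 0 = 0, and there is no ∂_3, so H_2 ≅ 0.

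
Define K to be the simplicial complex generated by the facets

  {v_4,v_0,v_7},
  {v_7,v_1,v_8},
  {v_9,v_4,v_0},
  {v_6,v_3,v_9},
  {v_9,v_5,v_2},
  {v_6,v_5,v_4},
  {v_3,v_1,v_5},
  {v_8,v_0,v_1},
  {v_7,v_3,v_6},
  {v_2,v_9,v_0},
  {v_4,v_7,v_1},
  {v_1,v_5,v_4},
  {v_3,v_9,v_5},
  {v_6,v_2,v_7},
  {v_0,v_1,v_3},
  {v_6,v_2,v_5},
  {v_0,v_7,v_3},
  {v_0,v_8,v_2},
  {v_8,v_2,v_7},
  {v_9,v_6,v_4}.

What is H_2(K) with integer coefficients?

Fix the vertex order v_0 < v_1 < v_2 < v_3 < v_4 < v_5 < v_6 < v_7 < v_8 < v_9 and write every simplex with vertices in increasing order. Then dim K = 2 and the simplices of K are:

  0-simplices (10): [v_0], [v_1], [v_2], [v_3], [v_4], [v_5], [v_6], [v_7], [v_8], [v_9]
  1-simplices (30): (30 of them)
  2-simplices (20): (20 of them)

so the chain groups are C_0 ≅ Z^10, C_1 ≅ Z^30, C_2 ≅ Z^20.

Boundary ∂_1: C_1 → C_0 is given by ∂[p,q] = [q] − [p].
As a 10×30 matrix over Z this has rank 9, with invariant factors (1,1,1,1,1,1,1,1,1).

The boundary map ∂_2: C_2 → C_1 maps a triangle to the signed sum of its edges. For instance
  ∂[v_0,v_2,v_9] = [v_2,v_9] − [v_0,v_9] + [v_0,v_2],
  ∂[v_2,v_5,v_6] = [v_5,v_6] − [v_2,v_6] + [v_2,v_5].
The 30×20 boundary matrix has rank 20 and Smith normal form diag(1,1,1,1,1,1,1,1,1,1,1,1,1,1,1,1,1,1,1,2).

Now H_k = ker ∂_k / im ∂_{k+1}, so:

  H_2: rank ker ∂_2 − rank ∂_3 = (20 − 20) − 0 = 0, and there is no ∂_3, so H_2 ≅ 0.

H_2 ≅ 0.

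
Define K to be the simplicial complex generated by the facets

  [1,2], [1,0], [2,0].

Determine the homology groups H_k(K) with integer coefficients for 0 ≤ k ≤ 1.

Fix the vertex order 0 < 1 < 2 and write every simplex with vertices in increasing order. Then dim K = 1 and the simplices of K are:

  0-simplices (3): [0], [1], [2]
  1-simplices (3): [0,1], [0,2], [1,2]

so the chain groups are C_0 ≅ Z^3, C_1 ≅ Z^3.

Boundary ∂_1: C_1 → C_0 maps an edge to its endpoints' difference, ∂[p,q] = q − p. For instance
  ∂[0,2] = [2] − [0].
The 3×3 boundary matrix has rank 2 and Smith normal form diag(1,1).

Computing H_k = (kernel of ∂_k) / (image of ∂_{k+1}):

  H_0: rank C_0 − rank ∂_1 = 3 − 2 = 1, and the invariant factors of ∂_1 are all 1, so H_0 ≅ Z.
  H_1: rank ker ∂_1 − rank ∂_2 = (3 − 2) − 0 = 1, and there is no ∂_2, so H_1 ≅ Z.

As a check, the Euler characteristic is 3 − 3 = 0, which agrees with 1 − 1 = 0.

H_0 = Z,  H_1 = Z.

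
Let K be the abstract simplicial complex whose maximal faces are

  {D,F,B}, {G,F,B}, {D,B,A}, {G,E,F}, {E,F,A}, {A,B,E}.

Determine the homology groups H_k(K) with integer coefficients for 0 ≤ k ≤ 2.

H_0 = Z,  H_1 = Z,  H_2 = 0.

We work with the vertex ordering A < B < D < E < F < G. The simplices of K, each written with vertices in increasing order, are:

  0-simplices (6): A, B, D, E, F, G
  1-simplices (12): AB, AD, AE, AF, BD, BE, BF, BG, DF, EF, EG, FG
  2-simplices (6): ABD, ABE, AEF, BDF, BFG, EFG

Hence C_0 ≅ Z^6, C_1 ≅ Z^12, C_2 ≅ Z^6.

Boundary ∂_1: C_1 → C_0 maps an edge to its endpoints' difference, ∂[p,q] = q − p. For instance
  ∂BG = G − B.
The resulting 6×12 matrix has rank 5, and its Smith normal form has invariant factors (1,1,1,1,1).

Boundary ∂_2: C_2 → C_1 sends each 2-simplex [p,q,r] to [q,r] − [p,r] + [p,q]. For instance
  ∂ABD = BD − AD + AB,
  ∂EFG = FG − EG + EF.
The 12×6 boundary matrix has rank 6 and Smith normal form diag(1,1,1,1,1,1).

From H_k ≅ ker(∂_k) / im(∂_{k+1}) we obtain:

  H_0: rank C_0 − rank ∂_1 = 6 − 5 = 1, and the invariant factors of ∂_1 are all 1, so H_0 ≅ Z.
  H_1: rank ker ∂_1 − rank ∂_2 = (12 − 5) − 6 = 1, and the invariant factors of ∂_2 are all 1, so H_1 ≅ Z.
  H_2: rank ker ∂_2 − rank ∂_3 = (6 − 6) − 0 = 0, and there is no ∂_3, so H_2 ≅ 0.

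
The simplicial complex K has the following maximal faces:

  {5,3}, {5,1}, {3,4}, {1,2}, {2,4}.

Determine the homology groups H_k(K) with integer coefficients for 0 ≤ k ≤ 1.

H_0 ≅ Z,  H_1 ≅ Z.

Fix the vertex order 1 < 2 < 3 < 4 < 5 and write every simplex with vertices in increasing order. Then dim K = 1 and the simplices of K are:

  0-simplices (5): [1], [2], [3], [4], [5]
  1-simplices (5): [1,2], [1,5], [2,4], [3,4], [3,5]

so the chain groups are C_0 ≅ Z^5, C_1 ≅ Z^5.

Boundary ∂_1: C_1 → C_0 sends each edge [p,q] (with p < q) to q − p. For instance
  ∂[2,4] = [4] − [2].
The 5×5 boundary matrix has rank 4 and Smith normal form diag(1,1,1,1).

Computing H_k = (kernel of ∂_k) / (image of ∂_{k+1}):

  H_0: rank C_0 − rank ∂_1 = 5 − 4 = 1, and the invariant factors of ∂_1 are all 1, so H_0 ≅ Z.
  H_1: rank ker ∂_1 − rank ∂_2 = (5 − 4) − 0 = 1, and there is no ∂_2, so H_1 ≅ Z.

(K is a triangulation of the circle S^1.)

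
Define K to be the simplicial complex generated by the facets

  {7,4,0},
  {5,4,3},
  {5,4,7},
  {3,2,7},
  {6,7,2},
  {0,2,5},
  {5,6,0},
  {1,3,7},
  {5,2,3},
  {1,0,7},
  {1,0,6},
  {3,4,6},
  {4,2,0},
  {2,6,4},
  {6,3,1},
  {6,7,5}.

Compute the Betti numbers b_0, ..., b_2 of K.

We work with the vertex ordering 0 < 1 < 2 < 3 < 4 < 5 < 6 < 7. The simplices of K, each written with vertices in increasing order, are:

  0-simplices (8): [0], [1], [2], [3], [4], [5], [6], [7]
  1-simplices (24): (24 of them)
  2-simplices (16): [0,1,6], [0,1,7], [0,2,4], [0,2,5], [0,4,7], [0,5,6], [1,3,6], [1,3,7], [2,3,5], [2,3,7], [2,4,6], [2,6,7], [3,4,5], [3,4,6], [4,5,7], [5,6,7]

Hence C_0 ≅ Z^8, C_1 ≅ Z^24, C_2 ≅ Z^16.

The boundary map ∂_1: C_1 → C_0 maps an edge to its endpoints' difference, ∂[p,q] = q − p. For instance
  ∂[0,1] = [1] − [0].
The 8×24 boundary matrix has rank 7 and Smith normal form diag(1,1,1,1,1,1,1).

∂_2: C_2 → C_1 acts by ∂[p,q,r] = [q,r] − [p,r] + [p,q]. For instance
  ∂[0,1,7] = [1,7] − [0,7] + [0,1],
  ∂[2,4,6] = [4,6] − [2,6] + [2,4].
The 24×16 boundary matrix has rank 15 and Smith normal form diag(1,1,1,1,1,1,1,1,1,1,1,1,1,1,1).

From H_k ≅ ker(∂_k) / im(∂_{k+1}) we obtain:

  H_0: rank C_0 − rank ∂_1 = 8 − 7 = 1, and the invariant factors of ∂_1 are all 1, so H_0 ≅ Z.
  H_1: rank ker ∂_1 − rank ∂_2 = (24 − 7) − 15 = 2, and the invariant factors of ∂_2 are all 1, so H_1 ≅ Z^2.
  H_2: rank ker ∂_2 − rank ∂_3 = (16 − 15) − 0 = 1, and there is no ∂_3, so H_2 ≅ Z.

Hence the Betti numbers are b_0 = 1, b_1 = 2, b_2 = 1.

b_0 = 1, b_1 = 2, b_2 = 1.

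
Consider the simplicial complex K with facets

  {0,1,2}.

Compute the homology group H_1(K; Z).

H_1 ≅ 0.

We work with the vertex ordering 0 < 1 < 2. The simplices of K, each written with vertices in increasing order, are:

  0-simplices (3): [0], [1], [2]
  1-simplices (3): [0,1], [0,2], [1,2]
  2-simplices (1): [0,1,2]

so the chain groups are C_0 ≅ Z^3, C_1 ≅ Z^3, C_2 ≅ Z^1.

∂_1: C_1 → C_0 is given by ∂[p,q] = [q] − [p].
As a 3×3 matrix over Z this has rank 2, with invariant factors (1,1).

The boundary map ∂_2: C_2 → C_1 sends each 2-simplex [p,q,r] to [q,r] − [p,r] + [p,q]. For instance
  ∂[0,1,2] = [1,2] − [0,2] + [0,1].
This gives a 3×1 integer matrix of rank 1; reducing to Smith normal form yields diagonal entries (1).

Now H_k = ker ∂_k / im ∂_{k+1}, so:

  H_1: rank ker ∂_1 − rank ∂_2 = (3 − 2) − 1 = 0, and the invariant factors of ∂_2 are all 1, so H_1 ≅ 0.

(K is a triangulation of the 2-simplex.)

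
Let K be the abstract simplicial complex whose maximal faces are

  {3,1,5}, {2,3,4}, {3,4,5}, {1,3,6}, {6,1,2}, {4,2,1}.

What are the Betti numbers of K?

b_0 = 1, b_1 = 1, b_2 = 0.

Fix the vertex order 1 < 2 < 3 < 4 < 5 < 6 and write every simplex with vertices in increasing order. Then dim K = 2 and the simplices of K are:

  0-simplices (6): [1], [2], [3], [4], [5], [6]
  1-simplices (12): [1,2], [1,3], [1,4], [1,5], [1,6], [2,3], [2,4], [2,6], [3,4], [3,5], [3,6], [4,5]
  2-simplices (6): [1,2,4], [1,2,6], [1,3,5], [1,3,6], [2,3,4], [3,4,5]

Hence C_0 ≅ Z^6, C_1 ≅ Z^12, C_2 ≅ Z^6.

∂_1: C_1 → C_0 sends each edge [p,q] (with p < q) to q − p. For instance
  ∂[2,3] = [3] − [2].
As a 6×12 matrix over Z this has rank 5, with invariant factors (1,1,1,1,1).

∂_2: C_2 → C_1 sends each 2-simplex [p,q,r] to [q,r] − [p,r] + [p,q]. For instance
  ∂[1,3,5] = [3,5] − [1,5] + [1,3],
  ∂[1,2,4] = [2,4] − [1,4] + [1,2].
The resulting 12×6 matrix has rank 6, and its Smith normal form has invariant factors (1,1,1,1,1,1).

Computing H_k = (kernel of ∂_k) / (image of ∂_{k+1}):

  H_0: rank C_0 − rank ∂_1 = 6 − 5 = 1, and the invariant factors of ∂_1 are all 1, so H_0 = Z.
  H_1: rank ker ∂_1 − rank ∂_2 = (12 − 5) − 6 = 1, and the invariant factors of ∂_2 are all 1, so H_1 = Z.
  H_2: rank ker ∂_2 − rank ∂_3 = (6 − 6) − 0 = 0, and there is no ∂_3, so H_2 = 0.

As a check, the Euler characteristic is 6 − 12 + 6 = 0, which agrees with 1 − 1 + 0 = 0.

Hence the Betti numbers are b_0 = 1, b_1 = 1, b_2 = 0.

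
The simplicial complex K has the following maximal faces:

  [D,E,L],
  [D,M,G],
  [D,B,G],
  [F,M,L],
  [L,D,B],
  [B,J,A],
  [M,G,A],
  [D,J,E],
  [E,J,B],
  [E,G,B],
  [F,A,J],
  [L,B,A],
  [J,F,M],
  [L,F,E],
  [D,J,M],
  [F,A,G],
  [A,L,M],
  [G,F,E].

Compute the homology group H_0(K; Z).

We work with the vertex ordering A < B < D < E < F < G < J < L < M. The simplices of K, each written with vertices in increasing order, are:

  0-simplices (9): A, B, D, E, F, G, J, L, M
  1-simplices (27): AB, AF, AG, AJ, AL, AM, BD, BE, BG, BJ, BL, DE, DG, DJ, DL, DM, EF, EG, EJ, EL, FG, FJ, FL, FM, GM, JM, LM
  2-simplices (18): ABJ, ABL, AFG, AFJ, AGM, ALM, BDG, BDL, BEG, BEJ, DEJ, DEL, DGM, DJM, EFG, EFL, FJM, FLM

so the chain groups are C_0 ≅ Z^9, C_1 ≅ Z^27, C_2 ≅ Z^18.

The boundary map ∂_1: C_1 → C_0 is given by ∂[p,q] = [q] − [p].
The resulting 9×27 matrix has rank 8, and its Smith normal form has invariant factors (1,1,1,1,1,1,1,1).

Boundary ∂_2: C_2 → C_1 maps a triangle to the signed sum of its edges. For instance
  ∂AFG = FG − AG + AF,
  ∂BDG = DG − BG + BD.
The 27×18 boundary matrix has rank 18 and Smith normal form diag(1,1,1,1,1,1,1,1,1,1,1,1,1,1,1,1,1,2).

From H_k ≅ ker(∂_k) / im(∂_{k+1}) we obtain:

  H_0: rank C_0 − rank ∂_1 = 9 − 8 = 1, and the invariant factors of ∂_1 are all 1, so H_0 ≅ Z.

(K is a triangulation of the Klein bottle.)

H_0 ≅ Z.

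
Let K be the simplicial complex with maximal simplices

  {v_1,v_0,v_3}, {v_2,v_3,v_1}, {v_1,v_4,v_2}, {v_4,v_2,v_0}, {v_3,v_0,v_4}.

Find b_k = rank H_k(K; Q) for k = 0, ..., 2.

b_0 = 1, b_1 = 1, b_2 = 0.

Take the total order v_0 < v_1 < v_2 < v_3 < v_4 on the vertex set. Then K (dimension 2) consists of the simplices:

  0-simplices (5): [v_0], [v_1], [v_2], [v_3], [v_4]
  1-simplices (10): [v_0,v_1], [v_0,v_2], [v_0,v_3], [v_0,v_4], [v_1,v_2], [v_1,v_3], [v_1,v_4], [v_2,v_3], [v_2,v_4], [v_3,v_4]
  2-simplices (5): [v_0,v_1,v_3], [v_0,v_2,v_4], [v_0,v_3,v_4], [v_1,v_2,v_3], [v_1,v_2,v_4]

so the chain groups are C_0 ≅ Z^5, C_1 ≅ Z^10, C_2 ≅ Z^5.

∂_1: C_1 → C_0 maps an edge to its endpoints' difference, ∂[p,q] = q − p. For instance
  ∂[v_0,v_4] = [v_4] − [v_0].
As a 5×10 matrix over Z this has rank 4, with invariant factors (1,1,1,1).

Boundary ∂_2: C_2 → C_1 sends each 2-simplex [p,q,r] to [q,r] − [p,r] + [p,q]. For instance
  ∂[v_1,v_2,v_3] = [v_2,v_3] − [v_1,v_3] + [v_1,v_2],
  ∂[v_0,v_1,v_3] = [v_1,v_3] − [v_0,v_3] + [v_0,v_1].
The resulting 10×5 matrix has rank 5, and its Smith normal form has invariant factors (1,1,1,1,1).

From H_k ≅ ker(∂_k) / im(∂_{k+1}) we obtain:

  H_0: rank C_0 − rank ∂_1 = 5 − 4 = 1, and the invariant factors of ∂_1 are all 1, so H_0 ≅ Z.
  H_1: rank ker ∂_1 − rank ∂_2 = (10 − 4) − 5 = 1, and the invariant factors of ∂_2 are all 1, so H_1 ≅ Z.
  H_2: rank ker ∂_2 − rank ∂_3 = (5 − 5) − 0 = 0, and there is no ∂_3, so H_2 ≅ 0.

As a check, the Euler characteristic is 5 − 10 + 5 = 0, which agrees with 1 − 1 + 0 = 0.

Hence the Betti numbers are b_0 = 1, b_1 = 1, b_2 = 0.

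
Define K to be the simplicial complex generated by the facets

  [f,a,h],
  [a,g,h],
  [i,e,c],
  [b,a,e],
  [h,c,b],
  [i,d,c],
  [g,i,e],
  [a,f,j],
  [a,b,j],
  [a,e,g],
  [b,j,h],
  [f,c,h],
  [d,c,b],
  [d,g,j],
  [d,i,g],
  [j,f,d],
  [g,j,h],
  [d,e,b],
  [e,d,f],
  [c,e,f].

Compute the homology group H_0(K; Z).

K has 10 vertices, 30 edges, 20 triangles.
rank ∂_0 = 0, rank ∂_1 = 9 ⇒ b_0 = 10 − 0 − 9 = 1; all invariant factors of ∂_1 are 1 so no torsion. So H_0 ≅ Z.

H_0 = Z.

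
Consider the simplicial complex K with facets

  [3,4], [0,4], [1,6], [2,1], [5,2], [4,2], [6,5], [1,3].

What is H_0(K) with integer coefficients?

Order the vertices as 0 < 1 < 2 < 3 < 4 < 5 < 6. Listing each simplex with vertices in this order, K has dimension 1 with simplices:

  0-simplices (7): [0], [1], [2], [3], [4], [5], [6]
  1-simplices (8): [0,4], [1,2], [1,3], [1,6], [2,4], [2,5], [3,4], [5,6]

giving chain groups C_0 ≅ Z^7, C_1 ≅ Z^8.

Boundary ∂_1: C_1 → C_0 is given by ∂[p,q] = [q] − [p].
The 7×8 boundary matrix has rank 6 and Smith normal form diag(1,1,1,1,1,1).

From H_k ≅ ker(∂_k) / im(∂_{k+1}) we obtain:

  H_0: rank C_0 − rank ∂_1 = 7 − 6 = 1, and the invariant factors of ∂_1 are all 1, so H_0 = Z.

H_0 ≅ Z.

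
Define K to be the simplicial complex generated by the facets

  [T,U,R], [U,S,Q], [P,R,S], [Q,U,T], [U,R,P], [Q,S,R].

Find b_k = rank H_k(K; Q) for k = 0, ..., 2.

Take the total order P < Q < R < S < T < U on the vertex set. Then K (dimension 2) consists of the simplices:

  0-simplices (6): P, Q, R, S, T, U
  1-simplices (12): PR, PS, PU, QR, QS, QT, QU, RS, RT, RU, SU, TU
  2-simplices (6): PRS, PRU, QRS, QSU, QTU, RTU

so the chain groups are C_0 ≅ Z^6, C_1 ≅ Z^12, C_2 ≅ Z^6.

∂_1: C_1 → C_0 maps an edge to its endpoints' difference, ∂[p,q] = q − p. For instance
  ∂RS = S − R.
The 6×12 boundary matrix has rank 5 and Smith normal form diag(1,1,1,1,1).

Boundary ∂_2: C_2 → C_1 maps a triangle to the signed sum of its edges. For instance
  ∂QRS = RS − QS + QR,
  ∂PRS = RS − PS + PR.
The resulting 12×6 matrix has rank 6, and its Smith normal form has invariant factors (1,1,1,1,1,1).

Now H_k = ker ∂_k / im ∂_{k+1}, so:

  H_0: rank C_0 − rank ∂_1 = 6 − 5 = 1, and the invariant factors of ∂_1 are all 1, so H_0 = Z.
  H_1: rank ker ∂_1 − rank ∂_2 = (12 − 5) − 6 = 1, and the invariant factors of ∂_2 are all 1, so H_1 = Z.
  H_2: rank ker ∂_2 − rank ∂_3 = (6 − 6) − 0 = 0, and there is no ∂_3, so H_2 = 0.

As a check, the Euler characteristic is 6 − 12 + 6 = 0, which agrees with 1 − 1 + 0 = 0.

Hence the Betti numbers are b_0 = 1, b_1 = 1, b_2 = 0.

b_0 = 1, b_1 = 1, b_2 = 0.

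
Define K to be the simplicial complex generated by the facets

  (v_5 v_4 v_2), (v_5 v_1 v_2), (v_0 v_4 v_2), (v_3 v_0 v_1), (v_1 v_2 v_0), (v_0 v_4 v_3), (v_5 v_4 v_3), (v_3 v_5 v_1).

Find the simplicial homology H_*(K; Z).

H_0 = Z,  H_1 = 0,  H_2 = Z.

Fix the vertex order v_0 < v_1 < v_2 < v_3 < v_4 < v_5 and write every simplex with vertices in increasing order. Then dim K = 2 and the simplices of K are:

  0-simplices (6): [v_0], [v_1], [v_2], [v_3], [v_4], [v_5]
  1-simplices (12): [v_0,v_1], [v_0,v_2], [v_0,v_3], [v_0,v_4], [v_1,v_2], [v_1,v_3], [v_1,v_5], [v_2,v_4], [v_2,v_5], [v_3,v_4], [v_3,v_5], [v_4,v_5]
  2-simplices (8): [v_0,v_1,v_2], [v_0,v_1,v_3], [v_0,v_2,v_4], [v_0,v_3,v_4], [v_1,v_2,v_5], [v_1,v_3,v_5], [v_2,v_4,v_5], [v_3,v_4,v_5]

so the chain groups are C_0 ≅ Z^6, C_1 ≅ Z^12, C_2 ≅ Z^8.

Boundary ∂_1: C_1 → C_0 is given by ∂[p,q] = [q] − [p]. For instance
  ∂[v_1,v_2] = [v_2] − [v_1].
The 6×12 boundary matrix has rank 5 and Smith normal form diag(1,1,1,1,1).

Boundary ∂_2: C_2 → C_1 sends each 2-simplex [p,q,r] to [q,r] − [p,r] + [p,q]. For instance
  ∂[v_1,v_3,v_5] = [v_3,v_5] − [v_1,v_5] + [v_1,v_3],
  ∂[v_0,v_1,v_3] = [v_1,v_3] − [v_0,v_3] + [v_0,v_1].
As a 12×8 matrix over Z this has rank 7, with invariant factors (1,1,1,1,1,1,1).

Reading off H_k = ker ∂_k / im ∂_{k+1}:

  H_0: rank C_0 − rank ∂_1 = 6 − 5 = 1, and the invariant factors of ∂_1 are all 1, so H_0 = Z.
  H_1: rank ker ∂_1 − rank ∂_2 = (12 − 5) − 7 = 0, and the invariant factors of ∂_2 are all 1, so H_1 = 0.
  H_2: rank ker ∂_2 − rank ∂_3 = (8 − 7) − 0 = 1, and there is no ∂_3, so H_2 = Z.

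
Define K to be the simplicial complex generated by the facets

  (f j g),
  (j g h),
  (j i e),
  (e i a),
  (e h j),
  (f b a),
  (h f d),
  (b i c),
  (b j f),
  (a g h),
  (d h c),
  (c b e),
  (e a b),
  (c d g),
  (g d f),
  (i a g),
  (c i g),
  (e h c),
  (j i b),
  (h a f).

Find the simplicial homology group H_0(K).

Fix the vertex order a < b < c < d < e < f < g < h < i < j and write every simplex with vertices in increasing order. Then dim K = 2 and the simplices of K are:

  0-simplices (10): a, b, c, d, e, f, g, h, i, j
  1-simplices (30): ab, ae, af, ag, ah, ai, bc, be, bf, bi, bj, cd, ce, cg, ch, ci, df, dg, dh, eh, ei, ej, fg, fh, fj, gh, gi, gj, hj, ij
  2-simplices (20): abe, abf, aei, afh, agh, agi, bce, bci, bfj, bij, cdg, cdh, ceh, cgi, dfg, dfh, ehj, eij, fgj, ghj

giving chain groups C_0 ≅ Z^10, C_1 ≅ Z^30, C_2 ≅ Z^20.

∂_1: C_1 → C_0 maps an edge to its endpoints' difference, ∂[p,q] = q − p.
The resulting 10×30 matrix has rank 9, and its Smith normal form has invariant factors (1,1,1,1,1,1,1,1,1).

The boundary map ∂_2: C_2 → C_1 maps a triangle to the signed sum of its edges. For instance
  ∂ehj = hj − ej + eh,
  ∂dfg = fg − dg + df.
The resulting 30×20 matrix has rank 20, and its Smith normal form has invariant factors (1,1,1,1,1,1,1,1,1,1,1,1,1,1,1,1,1,1,1,2).

Reading off H_k = ker ∂_k / im ∂_{k+1}:

  H_0: rank C_0 − rank ∂_1 = 10 − 9 = 1, and the invariant factors of ∂_1 are all 1, so H_0 ≅ Z.

H_0 = Z.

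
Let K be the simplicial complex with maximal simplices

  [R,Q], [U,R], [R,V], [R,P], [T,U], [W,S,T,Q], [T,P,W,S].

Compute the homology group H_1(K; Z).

H_1 ≅ Z^2.

Order the vertices as P < Q < R < S < T < U < V < W. Listing each simplex with vertices in this order, K has dimension 3 with simplices:

  0-simplices (8): P, Q, R, S, T, U, V, W
  1-simplices (14): PR, PS, PT, PW, QR, QS, QT, QW, RU, RV, ST, SW, TU, TW
  2-simplices (7): PST, PSW, PTW, QST, QSW, QTW, STW
  3-simplices (2): PSTW, QSTW

Hence C_0 ≅ Z^8, C_1 ≅ Z^14, C_2 ≅ Z^7, C_3 ≅ Z^2.

The boundary map ∂_1: C_1 → C_0 is given by ∂[p,q] = [q] − [p].
The 8×14 boundary matrix has rank 7 and Smith normal form diag(1,1,1,1,1,1,1).

The boundary map ∂_2: C_2 → C_1 maps a triangle to the signed sum of its edges. For instance
  ∂QTW = TW − QW + QT,
  ∂QST = ST − QT + QS.
The 14×7 boundary matrix has rank 5 and Smith normal form diag(1,1,1,1,1).

The boundary map ∂_3: C_3 → C_2 sends each 3-simplex σ to the alternating sum Σ_i (−1)^i (σ with its i-th vertex removed). For instance
  ∂PSTW = STW − PTW + PSW − PST,
  ∂QSTW = STW − QTW + QSW − QST.
As a 7×2 matrix over Z this has rank 2, with invariant factors (1,1).

Now H_k = ker ∂_k / im ∂_{k+1}, so:

  H_1: rank ker ∂_1 − rank ∂_2 = (14 − 7) − 5 = 2, and the invariant factors of ∂_2 are all 1, so H_1 ≅ Z^2.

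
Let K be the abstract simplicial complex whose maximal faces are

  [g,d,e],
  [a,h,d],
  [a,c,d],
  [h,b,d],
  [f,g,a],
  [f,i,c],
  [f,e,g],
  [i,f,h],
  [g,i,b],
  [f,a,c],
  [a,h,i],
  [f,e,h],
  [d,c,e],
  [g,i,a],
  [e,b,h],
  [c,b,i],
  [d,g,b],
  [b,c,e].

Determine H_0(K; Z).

H_0 ≅ Z.

Order the vertices as a < b < c < d < e < f < g < h < i. Listing each simplex with vertices in this order, K has dimension 2 with simplices:

  0-simplices (9): a, b, c, d, e, f, g, h, i
  1-simplices (27): ac, ad, af, ag, ah, ai, bc, bd, be, bg, bh, bi, cd, ce, cf, ci, de, dg, dh, ef, eg, eh, fg, fh, fi, gi, hi
  2-simplices (18): acd, acf, adh, afg, agi, ahi, bce, bci, bdg, bdh, beh, bgi, cde, cfi, deg, efg, efh, fhi

so the chain groups are C_0 ≅ Z^9, C_1 ≅ Z^27, C_2 ≅ Z^18.

∂_1: C_1 → C_0 maps an edge to its endpoints' difference, ∂[p,q] = q − p.
The 9×27 boundary matrix has rank 8 and Smith normal form diag(1,1,1,1,1,1,1,1).

∂_2: C_2 → C_1 acts by ∂[p,q,r] = [q,r] − [p,r] + [p,q]. For instance
  ∂acf = cf − af + ac,
  ∂bce = ce − be + bc.
As a 27×18 matrix over Z this has rank 18, with invariant factors (1,1,1,1,1,1,1,1,1,1,1,1,1,1,1,1,1,2).

Now H_k = ker ∂_k / im ∂_{k+1}, so:

  H_0: rank C_0 − rank ∂_1 = 9 − 8 = 1, and the invariant factors of ∂_1 are all 1, so H_0 ≅ Z.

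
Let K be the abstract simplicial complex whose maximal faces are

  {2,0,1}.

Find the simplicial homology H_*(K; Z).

Fix the vertex order 0 < 1 < 2 and write every simplex with vertices in increasing order. Then dim K = 2 and the simplices of K are:

  0-simplices (3): [0], [1], [2]
  1-simplices (3): [0,1], [0,2], [1,2]
  2-simplices (1): [0,1,2]

giving chain groups C_0 ≅ Z^3, C_1 ≅ Z^3, C_2 ≅ Z^1.

Boundary ∂_1: C_1 → C_0 is given by ∂[p,q] = [q] − [p]. For instance
  ∂[0,1] = [1] − [0].
This gives a 3×3 integer matrix of rank 2; reducing to Smith normal form yields diagonal entries (1,1).

Boundary ∂_2: C_2 → C_1 maps a triangle to the signed sum of its edges. For instance
  ∂[0,1,2] = [1,2] − [0,2] + [0,1].
The 3×1 boundary matrix has rank 1 and Smith normal form diag(1).

Now H_k = ker ∂_k / im ∂_{k+1}, so:

  H_0: rank C_0 − rank ∂_1 = 3 − 2 = 1, and the invariant factors of ∂_1 are all 1, so H_0 ≅ Z.
  H_1: rank ker ∂_1 − rank ∂_2 = (3 − 2) − 1 = 0, and the invariant factors of ∂_2 are all 1, so H_1 ≅ 0.
  H_2: rank ker ∂_2 − rank ∂_3 = (1 − 1) − 0 = 0, and there is no ∂_3, so H_2 ≅ 0.

H_0 = Z,  H_1 = 0,  H_2 = 0.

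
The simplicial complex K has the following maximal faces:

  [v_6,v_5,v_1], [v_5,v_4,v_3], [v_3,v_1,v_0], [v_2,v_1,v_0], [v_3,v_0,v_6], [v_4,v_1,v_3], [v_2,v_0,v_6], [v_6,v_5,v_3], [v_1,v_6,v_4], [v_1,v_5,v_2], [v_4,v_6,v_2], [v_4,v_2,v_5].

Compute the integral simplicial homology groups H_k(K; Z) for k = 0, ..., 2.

Fix the vertex order v_0 < v_1 < v_2 < v_3 < v_4 < v_5 < v_6 and write every simplex with vertices in increasing order. Then dim K = 2 and the simplices of K are:

  0-simplices (7): [v_0], [v_1], [v_2], [v_3], [v_4], [v_5], [v_6]
  1-simplices (18): (18 of them)
  2-simplices (12): (12 of them)

so the chain groups are C_0 ≅ Z^7, C_1 ≅ Z^18, C_2 ≅ Z^12.

Boundary ∂_1: C_1 → C_0 sends each edge [p,q] (with p < q) to q − p. For instance
  ∂[v_0,v_1] = [v_1] − [v_0].
As a 7×18 matrix over Z this has rank 6, with invariant factors (1,1,1,1,1,1).

The boundary map ∂_2: C_2 → C_1 sends each 2-simplex [p,q,r] to [q,r] − [p,r] + [p,q]. For instance
  ∂[v_2,v_4,v_6] = [v_4,v_6] − [v_2,v_6] + [v_2,v_4],
  ∂[v_2,v_4,v_5] = [v_4,v_5] − [v_2,v_5] + [v_2,v_4].
The resulting 18×12 matrix has rank 12, and its Smith normal form has invariant factors (1,1,1,1,1,1,1,1,1,1,1,2).

From H_k ≅ ker(∂_k) / im(∂_{k+1}) we obtain:

  H_0: rank C_0 − rank ∂_1 = 7 − 6 = 1, and the invariant factors of ∂_1 are all 1, so H_0 ≅ Z.
  H_1: rank ker ∂_1 − rank ∂_2 = (18 − 6) − 12 = 0, and ∂_2 has invariant factor 2 > 1, so H_1 ≅ Z/2.
  H_2: rank ker ∂_2 − rank ∂_3 = (12 − 12) − 0 = 0, and there is no ∂_3, so H_2 ≅ 0.

As a check, the Euler characteristic is 7 − 18 + 12 = 1, which agrees with 1 − 0 + 0 = 1.

H_0 ≅ Z,  H_1 ≅ Z/2,  H_2 = 0.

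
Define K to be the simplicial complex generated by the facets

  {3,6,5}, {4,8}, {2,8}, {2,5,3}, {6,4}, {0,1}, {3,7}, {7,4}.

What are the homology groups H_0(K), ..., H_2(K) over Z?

Order the vertices as 0 < 1 < 2 < 3 < 4 < 5 < 6 < 7 < 8. Listing each simplex with vertices in this order, K has dimension 2 with simplices:

  0-simplices (9): [0], [1], [2], [3], [4], [5], [6], [7], [8]
  1-simplices (11): [0,1], [2,3], [2,5], [2,8], [3,5], [3,6], [3,7], [4,6], [4,7], [4,8], [5,6]
  2-simplices (2): [2,3,5], [3,5,6]

so the chain groups are C_0 ≅ Z^9, C_1 ≅ Z^11, C_2 ≅ Z^2.

∂_1: C_1 → C_0 sends each edge [p,q] (with p < q) to q − p.
As a 9×11 matrix over Z this has rank 7, with invariant factors (1,1,1,1,1,1,1).

∂_2: C_2 → C_1 sends each 2-simplex [p,q,r] to [q,r] − [p,r] + [p,q]. For instance
  ∂[3,5,6] = [5,6] − [3,6] + [3,5],
  ∂[2,3,5] = [3,5] − [2,5] + [2,3].
The resulting 11×2 matrix has rank 2, and its Smith normal form has invariant factors (1,1).

Now H_k = ker ∂_k / im ∂_{k+1}, so:

  H_0: rank C_0 − rank ∂_1 = 9 − 7 = 2, and the invariant factors of ∂_1 are all 1, so H_0 = Z^2.
  H_1: rank ker ∂_1 − rank ∂_2 = (11 − 7) − 2 = 2, and the invariant factors of ∂_2 are all 1, so H_1 = Z^2.
  H_2: rank ker ∂_2 − rank ∂_3 = (2 − 2) − 0 = 0, and there is no ∂_3, so H_2 = 0.

As a check, the Euler characteristic is 9 − 11 + 2 = 0, which agrees with 2 − 2 + 0 = 0.

H_0 ≅ Z^2,  H_1 ≅ Z^2,  H_2 = 0.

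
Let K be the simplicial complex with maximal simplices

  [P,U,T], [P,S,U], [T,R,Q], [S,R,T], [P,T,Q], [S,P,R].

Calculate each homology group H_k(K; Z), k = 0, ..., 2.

H_0 ≅ Z,  H_1 ≅ Z,  H_2 = 0.

Take the total order P < Q < R < S < T < U on the vertex set. Then K (dimension 2) consists of the simplices:

  0-simplices (6): P, Q, R, S, T, U
  1-simplices (12): PQ, PR, PS, PT, PU, QR, QT, RS, RT, ST, SU, TU
  2-simplices (6): PQT, PRS, PSU, PTU, QRT, RST

so the chain groups are C_0 ≅ Z^6, C_1 ≅ Z^12, C_2 ≅ Z^6.

Boundary ∂_1: C_1 → C_0 sends each edge [p,q] (with p < q) to q − p.
As a 6×12 matrix over Z this has rank 5, with invariant factors (1,1,1,1,1).

The boundary map ∂_2: C_2 → C_1 acts by ∂[p,q,r] = [q,r] − [p,r] + [p,q]. For instance
  ∂RST = ST − RT + RS,
  ∂PSU = SU − PU + PS.
The 12×6 boundary matrix has rank 6 and Smith normal form diag(1,1,1,1,1,1).

Now H_k = ker ∂_k / im ∂_{k+1}, so:

  H_0: rank C_0 − rank ∂_1 = 6 − 5 = 1, and the invariant factors of ∂_1 are all 1, so H_0 = Z.
  H_1: rank ker ∂_1 − rank ∂_2 = (12 − 5) − 6 = 1, and the invariant factors of ∂_2 are all 1, so H_1 = Z.
  H_2: rank ker ∂_2 − rank ∂_3 = (6 − 6) − 0 = 0, and there is no ∂_3, so H_2 = 0.

As a check, the Euler characteristic is 6 − 12 + 6 = 0, which agrees with 1 − 1 + 0 = 0.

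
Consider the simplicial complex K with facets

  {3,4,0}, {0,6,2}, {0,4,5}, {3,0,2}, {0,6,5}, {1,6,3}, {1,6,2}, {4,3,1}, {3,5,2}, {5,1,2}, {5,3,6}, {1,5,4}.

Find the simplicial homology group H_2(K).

H_2 ≅ 0.

Take the total order 0 < 1 < 2 < 3 < 4 < 5 < 6 on the vertex set. Then K (dimension 2) consists of the simplices:

  0-simplices (7): [0], [1], [2], [3], [4], [5], [6]
  1-simplices (18): [0,2], [0,3], [0,4], [0,5], [0,6], [1,2], [1,3], [1,4], [1,5], [1,6], [2,3], [2,5], [2,6], [3,4], [3,5], [3,6], [4,5], [5,6]
  2-simplices (12): [0,2,3], [0,2,6], [0,3,4], [0,4,5], [0,5,6], [1,2,5], [1,2,6], [1,3,4], [1,3,6], [1,4,5], [2,3,5], [3,5,6]

giving chain groups C_0 ≅ Z^7, C_1 ≅ Z^18, C_2 ≅ Z^12.

Boundary ∂_1: C_1 → C_0 maps an edge to its endpoints' difference, ∂[p,q] = q − p. For instance
  ∂[0,6] = [6] − [0].
As a 7×18 matrix over Z this has rank 6, with invariant factors (1,1,1,1,1,1).

The boundary map ∂_2: C_2 → C_1 acts by ∂[p,q,r] = [q,r] − [p,r] + [p,q]. For instance
  ∂[0,5,6] = [5,6] − [0,6] + [0,5],
  ∂[1,3,4] = [3,4] − [1,4] + [1,3].
The 18×12 boundary matrix has rank 12 and Smith normal form diag(1,1,1,1,1,1,1,1,1,1,1,2).

Now H_k = ker ∂_k / im ∂_{k+1}, so:

  H_2: rank ker ∂_2 − rank ∂_3 = (12 − 12) − 0 = 0, and there is no ∂_3, so H_2 = 0.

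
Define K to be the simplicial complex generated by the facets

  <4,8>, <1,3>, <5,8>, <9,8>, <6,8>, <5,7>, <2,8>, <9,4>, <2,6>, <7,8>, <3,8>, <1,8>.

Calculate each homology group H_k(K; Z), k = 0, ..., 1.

H_0 = Z,  H_1 = Z^4.

Order the vertices as 1 < 2 < 3 < 4 < 5 < 6 < 7 < 8 < 9. Listing each simplex with vertices in this order, K has dimension 1 with simplices:

  0-simplices (9): [1], [2], [3], [4], [5], [6], [7], [8], [9]
  1-simplices (12): [1,3], [1,8], [2,6], [2,8], [3,8], [4,8], [4,9], [5,7], [5,8], [6,8], [7,8], [8,9]

giving chain groups C_0 ≅ Z^9, C_1 ≅ Z^12.

Boundary ∂_1: C_1 → C_0 sends each edge [p,q] (with p < q) to q − p. For instance
  ∂[1,3] = [3] − [1].
As a 9×12 matrix over Z this has rank 8, with invariant factors (1,1,1,1,1,1,1,1).

From H_k ≅ ker(∂_k) / im(∂_{k+1}) we obtain:

  H_0: rank C_0 − rank ∂_1 = 9 − 8 = 1, and the invariant factors of ∂_1 are all 1, so H_0 = Z.
  H_1: rank ker ∂_1 − rank ∂_2 = (12 − 8) − 0 = 4, and there is no ∂_2, so H_1 = Z^4.

(K is a triangulation of a wedge of 4 circles.)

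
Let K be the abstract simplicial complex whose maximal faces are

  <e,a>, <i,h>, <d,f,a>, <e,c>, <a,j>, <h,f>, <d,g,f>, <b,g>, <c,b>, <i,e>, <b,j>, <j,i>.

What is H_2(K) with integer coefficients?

Order the vertices as a < b < c < d < e < f < g < h < i < j. Listing each simplex with vertices in this order, K has dimension 2 with simplices:

  0-simplices (10): a, b, c, d, e, f, g, h, i, j
  1-simplices (15): ad, ae, af, aj, bc, bg, bj, ce, df, dg, ei, fg, fh, hi, ij
  2-simplices (2): adf, dfg

giving chain groups C_0 ≅ Z^10, C_1 ≅ Z^15, C_2 ≅ Z^2.

The boundary map ∂_1: C_1 → C_0 sends each edge [p,q] (with p < q) to q − p. For instance
  ∂bc = c − b.
As a 10×15 matrix over Z this has rank 9, with invariant factors (1,1,1,1,1,1,1,1,1).

∂_2: C_2 → C_1 maps a triangle to the signed sum of its edges. For instance
  ∂dfg = fg − dg + df,
  ∂adf = df − af + ad.
This gives a 15×2 integer matrix of rank 2; reducing to Smith normal form yields diagonal entries (1,1).

From H_k ≅ ker(∂_k) / im(∂_{k+1}) we obtain:

  H_2: rank ker ∂_2 − rank ∂_3 = (2 − 2) − 0 = 0, and there is no ∂_3, so H_2 = 0.

H_2 = 0.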